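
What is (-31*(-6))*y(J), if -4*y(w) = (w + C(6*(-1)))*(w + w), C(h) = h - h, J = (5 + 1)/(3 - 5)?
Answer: -837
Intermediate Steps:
J = -3 (J = 6/(-2) = 6*(-1/2) = -3)
C(h) = 0
y(w) = -w**2/2 (y(w) = -(w + 0)*(w + w)/4 = -w*2*w/4 = -w**2/2)
(-31*(-6))*y(J) = (-31*(-6))*(-1/2*(-3)**2) = 186*(-1/2*9) = 186*(-9/2) = -837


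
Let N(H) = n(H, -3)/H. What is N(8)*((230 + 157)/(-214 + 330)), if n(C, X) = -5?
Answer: -1935/928 ≈ -2.0851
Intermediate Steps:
N(H) = -5/H
N(8)*((230 + 157)/(-214 + 330)) = (-5/8)*((230 + 157)/(-214 + 330)) = (-5*⅛)*(387/116) = -1935/(8*116) = -5/8*387/116 = -1935/928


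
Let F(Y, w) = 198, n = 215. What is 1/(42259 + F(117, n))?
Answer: 1/42457 ≈ 2.3553e-5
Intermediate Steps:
1/(42259 + F(117, n)) = 1/(42259 + 198) = 1/42457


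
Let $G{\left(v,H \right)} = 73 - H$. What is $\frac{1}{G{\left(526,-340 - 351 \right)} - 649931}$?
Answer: $- \frac{1}{649167} \approx -1.5404 \cdot 10^{-6}$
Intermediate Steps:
$\frac{1}{G{\left(526,-340 - 351 \right)} - 649931} = \frac{1}{\left(73 - \left(-340 - 351\right)\right) - 649931} = \frac{1}{\left(73 - -691\right) - 649931} = \frac{1}{\left(73 + 691\right) - 649931} = \frac{1}{764 - 649931} = \frac{1}{-649167} = - \frac{1}{649167}$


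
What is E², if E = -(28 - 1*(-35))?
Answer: 3969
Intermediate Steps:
E = -63 (E = -(28 + 35) = -1*63 = -63)
E² = (-63)² = 3969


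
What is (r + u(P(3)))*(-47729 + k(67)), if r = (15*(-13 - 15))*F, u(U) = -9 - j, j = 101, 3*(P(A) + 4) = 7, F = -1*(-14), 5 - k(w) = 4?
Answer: 285890720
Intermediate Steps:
k(w) = 1 (k(w) = 5 - 1*4 = 5 - 4 = 1)
F = 14
P(A) = -5/3 (P(A) = -4 + (⅓)*7 = -4 + 7/3 = -5/3)
u(U) = -110 (u(U) = -9 - 1*101 = -9 - 101 = -110)
r = -5880 (r = (15*(-13 - 15))*14 = (15*(-28))*14 = -420*14 = -5880)
(r + u(P(3)))*(-47729 + k(67)) = (-5880 - 110)*(-47729 + 1) = -5990*(-47728) = 285890720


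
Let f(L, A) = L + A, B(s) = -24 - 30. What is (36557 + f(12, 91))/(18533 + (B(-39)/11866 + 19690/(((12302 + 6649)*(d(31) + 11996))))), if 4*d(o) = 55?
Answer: 2106517373624430/1064922997306217 ≈ 1.9781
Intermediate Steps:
B(s) = -54
d(o) = 55/4 (d(o) = (¼)*55 = 55/4)
f(L, A) = A + L
(36557 + f(12, 91))/(18533 + (B(-39)/11866 + 19690/(((12302 + 6649)*(d(31) + 11996))))) = (36557 + (91 + 12))/(18533 + (-54/11866 + 19690/(((12302 + 6649)*(55/4 + 11996))))) = (36557 + 103)/(18533 + (-54*1/11866 + 19690/((18951*(48039/4))))) = 36660/(18533 + (-27/5933 + 19690/(910387089/4))) = 36660/(18533 + (-27/5933 + 19690*(4/910387089))) = 36660/(18533 + (-27/5933 + 78760/910387089)) = 36660/(18533 - 24113168323/5401326599037) = 36660/(100102761746784398/5401326599037) = 36660*(5401326599037/100102761746784398) = 2106517373624430/1064922997306217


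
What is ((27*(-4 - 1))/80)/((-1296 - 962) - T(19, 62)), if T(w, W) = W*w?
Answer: 27/54976 ≈ 0.00049112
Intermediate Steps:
((27*(-4 - 1))/80)/((-1296 - 962) - T(19, 62)) = ((27*(-4 - 1))/80)/((-1296 - 962) - 62*19) = ((27*(-5))*(1/80))/(-2258 - 1*1178) = (-135*1/80)/(-2258 - 1178) = -27/16/(-3436) = -27/16*(-1/3436) = 27/54976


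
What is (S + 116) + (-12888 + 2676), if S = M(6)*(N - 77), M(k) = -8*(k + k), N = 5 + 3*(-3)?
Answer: -2320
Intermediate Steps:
N = -4 (N = 5 - 9 = -4)
M(k) = -16*k
S = 7776 (S = (-16*6)*(-4 - 77) = -96*(-81) = 7776)
(S + 116) + (-12888 + 2676) = (7776 + 116) + (-12888 + 2676) = 7892 - 10212 = -2320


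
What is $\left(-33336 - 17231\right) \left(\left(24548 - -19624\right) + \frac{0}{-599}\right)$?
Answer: $-2233645524$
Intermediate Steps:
$\left(-33336 - 17231\right) \left(\left(24548 - -19624\right) + \frac{0}{-599}\right) = - 50567 \left(\left(24548 + 19624\right) + 0 \left(- \frac{1}{599}\right)\right) = - 50567 \left(44172 + 0\right) = \left(-50567\right) 44172 = -2233645524$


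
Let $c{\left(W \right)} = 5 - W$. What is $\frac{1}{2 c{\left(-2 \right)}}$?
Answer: $\frac{1}{14} \approx 0.071429$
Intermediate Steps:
$\frac{1}{2 c{\left(-2 \right)}} = \frac{1}{2 \left(5 - -2\right)} = \frac{1}{2 \left(5 + 2\right)} = \frac{1}{2 \cdot 7} = \frac{1}{14}$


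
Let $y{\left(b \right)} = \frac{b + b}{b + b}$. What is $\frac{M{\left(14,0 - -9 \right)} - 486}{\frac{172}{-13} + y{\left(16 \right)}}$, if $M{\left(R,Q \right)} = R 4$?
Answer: $\frac{5590}{159} \approx 35.157$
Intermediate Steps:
$y{\left(b \right)} = 1$ ($y{\left(b \right)} = \frac{2 b}{2 b} = 2 b \frac{1}{2 b} = 1$)
$M{\left(R,Q \right)} = 4 R$
$\frac{M{\left(14,0 - -9 \right)} - 486}{\frac{172}{-13} + y{\left(16 \right)}} = \frac{4 \cdot 14 - 486}{\frac{172}{-13} + 1} = \frac{56 - 486}{172 \left(- \frac{1}{13}\right) + 1} = - \frac{430}{- \frac{172}{13} + 1} = - \frac{430}{- \frac{159}{13}} = \left(-430\right) \left(- \frac{13}{159}\right) = \frac{5590}{159}$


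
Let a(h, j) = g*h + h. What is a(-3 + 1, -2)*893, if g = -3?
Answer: 3572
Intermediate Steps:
a(h, j) = -2*h (a(h, j) = -3*h + h = -2*h)
a(-3 + 1, -2)*893 = -2*(-3 + 1)*893 = -2*(-2)*893 = 4*893 = 3572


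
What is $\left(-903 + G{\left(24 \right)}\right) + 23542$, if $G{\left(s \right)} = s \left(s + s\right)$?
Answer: $23791$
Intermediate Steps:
$G{\left(s \right)} = 2 s^{2}$ ($G{\left(s \right)} = s 2 s = 2 s^{2}$)
$\left(-903 + G{\left(24 \right)}\right) + 23542 = \left(-903 + 2 \cdot 24^{2}\right) + 23542 = \left(-903 + 2 \cdot 576\right) + 23542 = \left(-903 + 1152\right) + 23542 = 249 + 23542 = 23791$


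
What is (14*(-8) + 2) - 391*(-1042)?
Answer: 407312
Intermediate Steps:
(14*(-8) + 2) - 391*(-1042) = (-112 + 2) + 407422 = -110 + 407422 = 407312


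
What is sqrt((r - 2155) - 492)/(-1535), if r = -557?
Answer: -6*I*sqrt(89)/1535 ≈ -0.036875*I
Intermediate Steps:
sqrt((r - 2155) - 492)/(-1535) = sqrt((-557 - 2155) - 492)/(-1535) = sqrt(-2712 - 492)*(-1/1535) = sqrt(-3204)*(-1/1535) = (6*I*sqrt(89))*(-1/1535) = -6*I*sqrt(89)/1535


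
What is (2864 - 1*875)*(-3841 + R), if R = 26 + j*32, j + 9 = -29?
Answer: -10006659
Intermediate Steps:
j = -38 (j = -9 - 29 = -38)
R = -1190 (R = 26 - 38*32 = 26 - 1216 = -1190)
(2864 - 1*875)*(-3841 + R) = (2864 - 1*875)*(-3841 - 1190) = (2864 - 875)*(-5031) = 1989*(-5031) = -10006659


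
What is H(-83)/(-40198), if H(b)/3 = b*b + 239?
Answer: -10692/20099 ≈ -0.53197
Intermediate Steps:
H(b) = 717 + 3*b**2 (H(b) = 3*(b*b + 239) = 3*(b**2 + 239) = 3*(239 + b**2) = 717 + 3*b**2)
H(-83)/(-40198) = (717 + 3*(-83)**2)/(-40198) = (717 + 3*6889)*(-1/40198) = (717 + 20667)*(-1/40198) = 21384*(-1/40198) = -10692/20099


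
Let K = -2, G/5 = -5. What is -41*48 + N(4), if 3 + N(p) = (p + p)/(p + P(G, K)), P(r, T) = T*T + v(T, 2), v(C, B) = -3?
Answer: -9847/5 ≈ -1969.4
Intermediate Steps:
G = -25 (G = 5*(-5) = -25)
P(r, T) = -3 + T² (P(r, T) = T*T - 3 = T² - 3 = -3 + T²)
N(p) = -3 + 2*p/(1 + p) (N(p) = -3 + (p + p)/(p + (-3 + (-2)²)) = -3 + (2*p)/(p + (-3 + 4)) = -3 + (2*p)/(p + 1) = -3 + (2*p)/(1 + p) = -3 + 2*p/(1 + p))
-41*48 + N(4) = -41*48 + (-3 - 1*4)/(1 + 4) = -1968 + (-3 - 4)/5 = -1968 + (⅕)*(-7) = -1968 - 7/5 = -9847/5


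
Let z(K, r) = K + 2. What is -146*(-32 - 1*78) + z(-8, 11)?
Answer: 16054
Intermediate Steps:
z(K, r) = 2 + K
-146*(-32 - 1*78) + z(-8, 11) = -146*(-32 - 1*78) + (2 - 8) = -146*(-32 - 78) - 6 = -146*(-110) - 6 = 16060 - 6 = 16054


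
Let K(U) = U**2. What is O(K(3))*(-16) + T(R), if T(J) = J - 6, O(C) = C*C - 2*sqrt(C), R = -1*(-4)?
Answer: -1202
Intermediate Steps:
R = 4
O(C) = C**2 - 2*sqrt(C)
T(J) = -6 + J
O(K(3))*(-16) + T(R) = ((3**2)**2 - 2*sqrt(3**2))*(-16) + (-6 + 4) = (9**2 - 2*sqrt(9))*(-16) - 2 = (81 - 2*3)*(-16) - 2 = (81 - 6)*(-16) - 2 = 75*(-16) - 2 = -1200 - 2 = -1202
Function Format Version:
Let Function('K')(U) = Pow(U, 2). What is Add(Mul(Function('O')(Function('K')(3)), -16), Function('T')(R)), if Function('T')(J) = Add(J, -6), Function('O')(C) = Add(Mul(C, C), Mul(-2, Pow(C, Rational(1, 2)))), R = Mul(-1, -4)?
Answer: -1202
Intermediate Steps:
R = 4
Function('O')(C) = Add(Pow(C, 2), Mul(-2, Pow(C, Rational(1, 2))))
Function('T')(J) = Add(-6, J)
Add(Mul(Function('O')(Function('K')(3)), -16), Function('T')(R)) = Add(Mul(Add(Pow(Pow(3, 2), 2), Mul(-2, Pow(Pow(3, 2), Rational(1, 2)))), -16), Add(-6, 4)) = Add(Mul(Add(Pow(9, 2), Mul(-2, Pow(9, Rational(1, 2)))), -16), -2) = Add(Mul(Add(81, Mul(-2, 3)), -16), -2) = Add(Mul(Add(81, -6), -16), -2) = Add(Mul(75, -16), -2) = Add(-1200, -2) = -1202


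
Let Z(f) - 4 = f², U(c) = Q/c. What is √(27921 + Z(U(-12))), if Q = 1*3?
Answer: √446801/4 ≈ 167.11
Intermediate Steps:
Q = 3
U(c) = 3/c
Z(f) = 4 + f²
√(27921 + Z(U(-12))) = √(27921 + (4 + (3/(-12))²)) = √(27921 + (4 + (3*(-1/12))²)) = √(27921 + (4 + (-¼)²)) = √(27921 + (4 + 1/16)) = √(27921 + 65/16) = √(446801/16) = √446801/4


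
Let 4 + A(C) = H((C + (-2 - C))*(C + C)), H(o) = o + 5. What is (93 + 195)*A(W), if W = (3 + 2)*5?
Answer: -28512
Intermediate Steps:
H(o) = 5 + o
W = 25 (W = 5*5 = 25)
A(C) = 1 - 4*C (A(C) = -4 + (5 + (C + (-2 - C))*(C + C)) = -4 + (5 - 4*C) = 1 - 4*C)
(93 + 195)*A(W) = (93 + 195)*(1 - 4*25) = 288*(1 - 100) = 288*(-99) = -28512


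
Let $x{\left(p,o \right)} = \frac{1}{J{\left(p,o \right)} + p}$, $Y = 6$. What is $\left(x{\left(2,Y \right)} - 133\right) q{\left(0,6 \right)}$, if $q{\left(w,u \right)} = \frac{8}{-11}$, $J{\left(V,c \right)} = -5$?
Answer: $\frac{3200}{33} \approx 96.97$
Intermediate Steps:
$q{\left(w,u \right)} = - \frac{8}{11}$ ($q{\left(w,u \right)} = 8 \left(- \frac{1}{11}\right) = - \frac{8}{11}$)
$x{\left(p,o \right)} = \frac{1}{-5 + p}$
$\left(x{\left(2,Y \right)} - 133\right) q{\left(0,6 \right)} = \left(\frac{1}{-5 + 2} - 133\right) \left(- \frac{8}{11}\right) = \left(\frac{1}{-3} - 133\right) \left(- \frac{8}{11}\right) = \left(- \frac{1}{3} - 133\right) \left(- \frac{8}{11}\right) = \left(- \frac{400}{3}\right) \left(- \frac{8}{11}\right) = \frac{3200}{33}$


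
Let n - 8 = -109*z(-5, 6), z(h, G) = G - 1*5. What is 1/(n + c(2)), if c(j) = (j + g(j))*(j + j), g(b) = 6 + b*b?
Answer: -1/53 ≈ -0.018868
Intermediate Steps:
z(h, G) = -5 + G (z(h, G) = G - 5 = -5 + G)
g(b) = 6 + b²
n = -101 (n = 8 - 109*(-5 + 6) = 8 - 109*1 = 8 - 109 = -101)
c(j) = 2*j*(6 + j + j²) (c(j) = (j + (6 + j²))*(j + j) = (6 + j + j²)*(2*j) = 2*j*(6 + j + j²))
1/(n + c(2)) = 1/(-101 + 2*2*(6 + 2 + 2²)) = 1/(-101 + 2*2*(6 + 2 + 4)) = 1/(-101 + 2*2*12) = 1/(-101 + 48) = 1/(-53) = -1/53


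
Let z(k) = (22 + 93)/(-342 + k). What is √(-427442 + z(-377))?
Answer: I*√220970926447/719 ≈ 653.79*I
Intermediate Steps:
z(k) = 115/(-342 + k)
√(-427442 + z(-377)) = √(-427442 + 115/(-342 - 377)) = √(-427442 + 115/(-719)) = √(-427442 + 115*(-1/719)) = √(-427442 - 115/719) = √(-307330913/719) = I*√220970926447/719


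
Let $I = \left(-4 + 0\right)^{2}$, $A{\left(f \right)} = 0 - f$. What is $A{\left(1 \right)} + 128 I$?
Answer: $2047$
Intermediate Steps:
$A{\left(f \right)} = - f$
$I = 16$ ($I = \left(-4\right)^{2} = 16$)
$A{\left(1 \right)} + 128 I = \left(-1\right) 1 + 128 \cdot 16 = -1 + 2048 = 2047$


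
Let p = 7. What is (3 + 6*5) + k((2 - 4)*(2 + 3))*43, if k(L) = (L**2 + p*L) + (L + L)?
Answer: 463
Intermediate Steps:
k(L) = L**2 + 9*L (k(L) = (L**2 + 7*L) + (L + L) = (L**2 + 7*L) + 2*L = L**2 + 9*L)
(3 + 6*5) + k((2 - 4)*(2 + 3))*43 = (3 + 6*5) + (((2 - 4)*(2 + 3))*(9 + (2 - 4)*(2 + 3)))*43 = (3 + 30) + ((-2*5)*(9 - 2*5))*43 = 33 - 10*(9 - 10)*43 = 33 - 10*(-1)*43 = 33 + 10*43 = 33 + 430 = 463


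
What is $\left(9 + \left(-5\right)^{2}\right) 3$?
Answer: $102$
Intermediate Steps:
$\left(9 + \left(-5\right)^{2}\right) 3 = \left(9 + 25\right) 3 = 34 \cdot 3 = 102$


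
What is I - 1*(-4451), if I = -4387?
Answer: 64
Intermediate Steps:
I - 1*(-4451) = -4387 - 1*(-4451) = -4387 + 4451 = 64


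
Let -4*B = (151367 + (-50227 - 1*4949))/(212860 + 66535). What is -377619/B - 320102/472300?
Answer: 99659875837557259/22715504650 ≈ 4.3873e+6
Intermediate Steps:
B = -96191/1117580 (B = -(151367 + (-50227 - 1*4949))/(4*(212860 + 66535)) = -(151367 + (-50227 - 4949))/(4*279395) = -(151367 - 55176)/(4*279395) = -96191/(4*279395) = -¼*96191/279395 = -96191/1117580 ≈ -0.086071)
-377619/B - 320102/472300 = -377619/(-96191/1117580) - 320102/472300 = -377619*(-1117580/96191) - 320102*1/472300 = 422019442020/96191 - 160051/236150 = 99659875837557259/22715504650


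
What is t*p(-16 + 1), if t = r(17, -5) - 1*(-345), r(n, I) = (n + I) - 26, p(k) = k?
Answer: -4965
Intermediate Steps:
r(n, I) = -26 + I + n (r(n, I) = (I + n) - 26 = -26 + I + n)
t = 331 (t = (-26 - 5 + 17) - 1*(-345) = -14 + 345 = 331)
t*p(-16 + 1) = 331*(-16 + 1) = 331*(-15) = -4965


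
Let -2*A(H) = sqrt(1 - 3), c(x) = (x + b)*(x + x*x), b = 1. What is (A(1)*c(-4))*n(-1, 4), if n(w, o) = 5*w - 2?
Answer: -126*I*sqrt(2) ≈ -178.19*I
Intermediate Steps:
c(x) = (1 + x)*(x + x**2) (c(x) = (x + 1)*(x + x*x) = (1 + x)*(x + x**2))
n(w, o) = -2 + 5*w
A(H) = -I*sqrt(2)/2 (A(H) = -sqrt(1 - 3)/2 = -I*sqrt(2)/2)
(A(1)*c(-4))*n(-1, 4) = ((-I*sqrt(2)/2)*(-4*(1 + (-4)**2 + 2*(-4))))*(-2 + 5*(-1)) = ((-I*sqrt(2)/2)*(-4*(1 + 16 - 8)))*(-2 - 5) = ((-I*sqrt(2)/2)*(-4*9))*(-7) = (-I*sqrt(2)/2*(-36))*(-7) = (18*I*sqrt(2))*(-7) = -126*I*sqrt(2)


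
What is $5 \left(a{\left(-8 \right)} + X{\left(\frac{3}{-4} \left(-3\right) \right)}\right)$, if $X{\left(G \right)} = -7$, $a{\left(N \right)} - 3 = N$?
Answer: $-60$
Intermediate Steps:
$a{\left(N \right)} = 3 + N$
$5 \left(a{\left(-8 \right)} + X{\left(\frac{3}{-4} \left(-3\right) \right)}\right) = 5 \left(\left(3 - 8\right) - 7\right) = 5 \left(-5 - 7\right) = 5 \left(-12\right) = -60$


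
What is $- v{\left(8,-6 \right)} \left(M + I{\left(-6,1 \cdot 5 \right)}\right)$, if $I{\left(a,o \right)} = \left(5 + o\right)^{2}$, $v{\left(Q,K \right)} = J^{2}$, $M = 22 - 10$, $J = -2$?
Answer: $-448$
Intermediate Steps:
$M = 12$
$v{\left(Q,K \right)} = 4$ ($v{\left(Q,K \right)} = \left(-2\right)^{2} = 4$)
$- v{\left(8,-6 \right)} \left(M + I{\left(-6,1 \cdot 5 \right)}\right) = \left(-1\right) 4 \left(12 + \left(5 + 1 \cdot 5\right)^{2}\right) = - 4 \left(12 + \left(5 + 5\right)^{2}\right) = - 4 \left(12 + 10^{2}\right) = - 4 \left(12 + 100\right) = \left(-4\right) 112 = -448$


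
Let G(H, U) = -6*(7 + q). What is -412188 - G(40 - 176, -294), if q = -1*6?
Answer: -412182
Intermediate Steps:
q = -6
G(H, U) = -6 (G(H, U) = -6*(7 - 6) = -6*1 = -6)
-412188 - G(40 - 176, -294) = -412188 - 1*(-6) = -412188 + 6 = -412182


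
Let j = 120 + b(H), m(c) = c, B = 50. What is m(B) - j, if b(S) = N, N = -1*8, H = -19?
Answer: -62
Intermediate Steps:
N = -8
b(S) = -8
j = 112 (j = 120 - 8 = 112)
m(B) - j = 50 - 1*112 = 50 - 112 = -62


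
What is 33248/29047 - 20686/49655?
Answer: 1050063198/1442328785 ≈ 0.72803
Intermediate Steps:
33248/29047 - 20686/49655 = 1050063198/1442328785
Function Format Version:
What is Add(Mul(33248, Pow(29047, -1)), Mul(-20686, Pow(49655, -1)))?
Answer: Rational(1050063198, 1442328785) ≈ 0.72803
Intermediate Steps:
Add(Mul(33248, Pow(29047, -1)), Mul(-20686, Pow(49655, -1))) = Add(Mul(33248, Rational(1, 29047)), Mul(-20686, Rational(1, 49655))) = Add(Rational(33248, 29047), Rational(-20686, 49655)) = Rational(1050063198, 1442328785)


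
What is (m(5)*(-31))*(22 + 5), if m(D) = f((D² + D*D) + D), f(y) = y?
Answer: -46035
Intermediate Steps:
m(D) = D + 2*D² (m(D) = (D² + D*D) + D = (D² + D²) + D = 2*D² + D = D + 2*D²)
(m(5)*(-31))*(22 + 5) = ((5*(1 + 2*5))*(-31))*(22 + 5) = ((5*(1 + 10))*(-31))*27 = ((5*11)*(-31))*27 = (55*(-31))*27 = -1705*27 = -46035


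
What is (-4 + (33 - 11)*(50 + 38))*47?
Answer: 90804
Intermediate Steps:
(-4 + (33 - 11)*(50 + 38))*47 = (-4 + 22*88)*47 = (-4 + 1936)*47 = 1932*47 = 90804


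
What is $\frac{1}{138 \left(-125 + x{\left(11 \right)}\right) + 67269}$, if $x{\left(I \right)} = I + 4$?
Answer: $\frac{1}{52089} \approx 1.9198 \cdot 10^{-5}$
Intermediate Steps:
$x{\left(I \right)} = 4 + I$
$\frac{1}{138 \left(-125 + x{\left(11 \right)}\right) + 67269} = \frac{1}{138 \left(-125 + \left(4 + 11\right)\right) + 67269} = \frac{1}{138 \left(-125 + 15\right) + 67269} = \frac{1}{138 \left(-110\right) + 67269} = \frac{1}{-15180 + 67269} = \frac{1}{52089}$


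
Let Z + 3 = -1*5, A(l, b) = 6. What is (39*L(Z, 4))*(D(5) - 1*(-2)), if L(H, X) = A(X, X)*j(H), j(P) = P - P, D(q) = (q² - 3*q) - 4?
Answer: 0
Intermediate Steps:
D(q) = -4 + q² - 3*q
Z = -8 (Z = -3 - 1*5 = -3 - 5 = -8)
j(P) = 0
L(H, X) = 0 (L(H, X) = 6*0 = 0)
(39*L(Z, 4))*(D(5) - 1*(-2)) = (39*0)*((-4 + 5² - 3*5) - 1*(-2)) = 0*((-4 + 25 - 15) + 2) = 0*(6 + 2) = 0*8 = 0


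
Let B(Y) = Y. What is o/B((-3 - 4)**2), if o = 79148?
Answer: 79148/49 ≈ 1615.3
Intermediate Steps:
o/B((-3 - 4)**2) = 79148/((-3 - 4)**2) = 79148/((-7)**2) = 79148/49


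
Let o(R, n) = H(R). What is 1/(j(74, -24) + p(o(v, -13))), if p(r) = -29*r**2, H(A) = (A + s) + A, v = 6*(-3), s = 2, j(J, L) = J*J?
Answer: -1/28048 ≈ -3.5653e-5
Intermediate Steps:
j(J, L) = J**2
v = -18
H(A) = 2 + 2*A (H(A) = (A + 2) + A = (2 + A) + A = 2 + 2*A)
o(R, n) = 2 + 2*R
1/(j(74, -24) + p(o(v, -13))) = 1/(74**2 - 29*(2 + 2*(-18))**2) = 1/(5476 - 29*(2 - 36)**2) = 1/(5476 - 29*(-34)**2) = 1/(5476 - 29*1156) = 1/(5476 - 33524) = 1/(-28048) = -1/28048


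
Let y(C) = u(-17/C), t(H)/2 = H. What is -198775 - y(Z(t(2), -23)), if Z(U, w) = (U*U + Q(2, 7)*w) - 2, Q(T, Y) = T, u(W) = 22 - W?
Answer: -6361487/32 ≈ -1.9880e+5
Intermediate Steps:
t(H) = 2*H
Z(U, w) = -2 + U² + 2*w (Z(U, w) = (U*U + 2*w) - 2 = (U² + 2*w) - 2 = -2 + U² + 2*w)
y(C) = 22 + 17/C (y(C) = 22 - (-17)/C = 22 + 17/C)
-198775 - y(Z(t(2), -23)) = -198775 - (22 + 17/(-2 + (2*2)² + 2*(-23))) = -198775 - (22 + 17/(-2 + 4² - 46)) = -198775 - (22 + 17/(-2 + 16 - 46)) = -198775 - (22 + 17/(-32)) = -198775 - (22 + 17*(-1/32)) = -198775 - (22 - 17/32) = -198775 - 1*687/32 = -198775 - 687/32 = -6361487/32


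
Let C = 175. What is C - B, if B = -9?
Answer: 184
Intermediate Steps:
C - B = 175 - 1*(-9) = 175 + 9 = 184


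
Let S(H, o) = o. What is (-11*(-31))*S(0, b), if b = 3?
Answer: 1023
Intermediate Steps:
(-11*(-31))*S(0, b) = -11*(-31)*3 = 341*3 = 1023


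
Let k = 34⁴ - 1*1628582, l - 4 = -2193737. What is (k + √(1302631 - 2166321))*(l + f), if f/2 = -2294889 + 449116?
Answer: 1719949246634 - 5885279*I*√863690 ≈ 1.7199e+12 - 5.4695e+9*I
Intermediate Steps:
l = -2193733 (l = 4 - 2193737 = -2193733)
k = -292246 (k = 1336336 - 1628582 = -292246)
f = -3691546 (f = 2*(-2294889 + 449116) = 2*(-1845773) = -3691546)
(k + √(1302631 - 2166321))*(l + f) = (-292246 + √(1302631 - 2166321))*(-2193733 - 3691546) = (-292246 + √(-863690))*(-5885279) = (-292246 + I*√863690)*(-5885279) = 1719949246634 - 5885279*I*√863690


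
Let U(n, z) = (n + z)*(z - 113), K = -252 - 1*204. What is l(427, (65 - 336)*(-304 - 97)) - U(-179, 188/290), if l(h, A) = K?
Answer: -430888951/21025 ≈ -20494.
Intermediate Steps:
K = -456 (K = -252 - 204 = -456)
l(h, A) = -456
U(n, z) = (-113 + z)*(n + z) (U(n, z) = (n + z)*(-113 + z) = (-113 + z)*(n + z))
l(427, (65 - 336)*(-304 - 97)) - U(-179, 188/290) = -456 - ((188/290)**2 - 113*(-179) - 21244/290 - 33652/290) = -456 - ((188*(1/290))**2 + 20227 - 21244/290 - 33652/290) = -456 - ((94/145)**2 + 20227 - 113*94/145 - 179*94/145) = -456 - (8836/21025 + 20227 - 10622/145 - 16826/145) = -456 - 1*421301551/21025 = -456 - 421301551/21025 = -430888951/21025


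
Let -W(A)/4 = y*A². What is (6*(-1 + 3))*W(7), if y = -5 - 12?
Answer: 39984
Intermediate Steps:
y = -17
W(A) = 68*A² (W(A) = -(-68)*A² = 68*A²)
(6*(-1 + 3))*W(7) = (6*(-1 + 3))*(68*7²) = (6*2)*(68*49) = 12*3332 = 39984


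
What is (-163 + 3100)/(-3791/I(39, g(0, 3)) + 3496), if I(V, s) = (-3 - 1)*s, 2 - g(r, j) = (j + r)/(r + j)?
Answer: 3916/5925 ≈ 0.66093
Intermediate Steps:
g(r, j) = 1 (g(r, j) = 2 - (j + r)/(r + j) = 2 - (j + r)/(j + r) = 2 - 1*1 = 2 - 1 = 1)
I(V, s) = -4*s
(-163 + 3100)/(-3791/I(39, g(0, 3)) + 3496) = (-163 + 3100)/(-3791/((-4*1)) + 3496) = 2937/(-3791/(-4) + 3496) = 2937/(-3791*(-¼) + 3496) = 2937/(3791/4 + 3496) = 2937/(17775/4) = 2937*(4/17775) = 3916/5925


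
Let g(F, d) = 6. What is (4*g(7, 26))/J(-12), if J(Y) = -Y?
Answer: 2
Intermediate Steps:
(4*g(7, 26))/J(-12) = (4*6)/((-1*(-12))) = 24/12 = 24*(1/12) = 2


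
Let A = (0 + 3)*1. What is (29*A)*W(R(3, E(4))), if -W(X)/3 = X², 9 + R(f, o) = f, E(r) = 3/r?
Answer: -9396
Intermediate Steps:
R(f, o) = -9 + f
A = 3 (A = 3*1 = 3)
W(X) = -3*X²
(29*A)*W(R(3, E(4))) = (29*3)*(-3*(-9 + 3)²) = 87*(-3*(-6)²) = 87*(-3*36) = 87*(-108) = -9396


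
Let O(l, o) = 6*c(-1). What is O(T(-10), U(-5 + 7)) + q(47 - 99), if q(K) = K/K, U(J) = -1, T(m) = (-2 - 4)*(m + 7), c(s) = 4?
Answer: 25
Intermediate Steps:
T(m) = -42 - 6*m (T(m) = -6*(7 + m) = -42 - 6*m)
q(K) = 1
O(l, o) = 24 (O(l, o) = 6*4 = 24)
O(T(-10), U(-5 + 7)) + q(47 - 99) = 24 + 1 = 25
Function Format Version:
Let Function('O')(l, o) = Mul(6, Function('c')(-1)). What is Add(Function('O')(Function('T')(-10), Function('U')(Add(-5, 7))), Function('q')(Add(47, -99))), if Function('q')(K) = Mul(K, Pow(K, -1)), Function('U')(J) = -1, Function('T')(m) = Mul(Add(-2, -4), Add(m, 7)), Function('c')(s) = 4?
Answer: 25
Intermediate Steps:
Function('T')(m) = Add(-42, Mul(-6, m)) (Function('T')(m) = Mul(-6, Add(7, m)) = Add(-42, Mul(-6, m)))
Function('q')(K) = 1
Function('O')(l, o) = 24 (Function('O')(l, o) = Mul(6, 4) = 24)
Add(Function('O')(Function('T')(-10), Function('U')(Add(-5, 7))), Function('q')(Add(47, -99))) = Add(24, 1) = 25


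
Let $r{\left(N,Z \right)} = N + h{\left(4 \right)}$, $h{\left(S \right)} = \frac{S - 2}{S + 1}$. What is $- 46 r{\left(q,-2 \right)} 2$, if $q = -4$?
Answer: $\frac{1656}{5} \approx 331.2$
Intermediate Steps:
$h{\left(S \right)} = \frac{-2 + S}{1 + S}$
$r{\left(N,Z \right)} = \frac{2}{5} + N$ ($r{\left(N,Z \right)} = N + \frac{-2 + 4}{1 + 4} = N + \frac{1}{5} \cdot 2 = N + \frac{2}{5} = \frac{2}{5} + N$)
$- 46 r{\left(q,-2 \right)} 2 = - 46 \left(\frac{2}{5} - 4\right) 2 = \left(-46\right) \left(- \frac{18}{5}\right) 2 = \frac{828}{5} \cdot 2 = \frac{1656}{5}$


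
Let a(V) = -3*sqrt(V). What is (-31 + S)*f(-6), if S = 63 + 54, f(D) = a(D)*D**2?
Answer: -9288*I*sqrt(6) ≈ -22751.0*I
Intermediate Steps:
f(D) = -3*D**(5/2) (f(D) = (-3*sqrt(D))*D**2 = -3*D**(5/2))
S = 117
(-31 + S)*f(-6) = (-31 + 117)*(-108*I*sqrt(6)) = 86*(-108*I*sqrt(6)) = -9288*I*sqrt(6)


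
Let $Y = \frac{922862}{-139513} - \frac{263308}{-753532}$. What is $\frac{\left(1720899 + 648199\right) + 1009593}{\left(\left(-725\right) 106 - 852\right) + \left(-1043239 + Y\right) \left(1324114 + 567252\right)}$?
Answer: $- \frac{88798342901399989}{51858315264023259090874} \approx -1.7123 \cdot 10^{-6}$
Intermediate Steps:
$Y = - \frac{164667789895}{26281877479}$ ($Y = 922862 \left(- \frac{1}{139513}\right) - - \frac{65827}{188383} = - \frac{922862}{139513} + \frac{65827}{188383} = - \frac{164667789895}{26281877479} \approx -6.2654$)
$\frac{\left(1720899 + 648199\right) + 1009593}{\left(\left(-725\right) 106 - 852\right) + \left(-1043239 + Y\right) \left(1324114 + 567252\right)} = \frac{\left(1720899 + 648199\right) + 1009593}{\left(\left(-725\right) 106 - 852\right) + \left(-1043239 - \frac{164667789895}{26281877479}\right) \left(1324114 + 567252\right)} = \frac{2369098 + 1009593}{\left(-76850 - 852\right) - \frac{51858313221868815217616}{26281877479}} = \frac{3378691}{-77702 - \frac{51858313221868815217616}{26281877479}} = \frac{3378691}{- \frac{51858315264023259090874}{26281877479}} = 3378691 \left(- \frac{26281877479}{51858315264023259090874}\right) = - \frac{88798342901399989}{51858315264023259090874}$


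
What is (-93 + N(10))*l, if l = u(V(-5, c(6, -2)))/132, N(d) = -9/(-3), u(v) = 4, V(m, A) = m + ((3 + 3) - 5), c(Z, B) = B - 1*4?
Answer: -30/11 ≈ -2.7273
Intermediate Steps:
c(Z, B) = -4 + B (c(Z, B) = B - 4 = -4 + B)
V(m, A) = 1 + m (V(m, A) = m + (6 - 5) = m + 1 = 1 + m)
N(d) = 3 (N(d) = -9*(-⅓) = 3)
l = 1/33 (l = 4/132 = 4*(1/132) = 1/33 ≈ 0.030303)
(-93 + N(10))*l = (-93 + 3)*(1/33) = -90*1/33 = -30/11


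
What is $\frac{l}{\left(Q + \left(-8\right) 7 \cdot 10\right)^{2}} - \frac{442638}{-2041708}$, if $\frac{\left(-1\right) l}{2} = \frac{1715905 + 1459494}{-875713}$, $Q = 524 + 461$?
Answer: $\frac{35013762271405867}{161474255851673750} \approx 0.21684$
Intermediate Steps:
$Q = 985$
$l = \frac{6350798}{875713}$ ($l = - 2 \frac{1715905 + 1459494}{-875713} = - 2 \cdot 3175399 \left(- \frac{1}{875713}\right) = \left(-2\right) \left(- \frac{3175399}{875713}\right) = \frac{6350798}{875713} \approx 7.2521$)
$\frac{l}{\left(Q + \left(-8\right) 7 \cdot 10\right)^{2}} - \frac{442638}{-2041708} = \frac{6350798}{875713 \left(985 + \left(-8\right) 7 \cdot 10\right)^{2}} - \frac{442638}{-2041708} = \frac{6350798}{875713 \left(985 - 560\right)^{2}} - - \frac{221319}{1020854} = \frac{6350798}{875713 \left(985 - 560\right)^{2}} + \frac{221319}{1020854} = \frac{6350798}{875713 \cdot 425^{2}} + \frac{221319}{1020854} = \frac{6350798}{875713 \cdot 180625} + \frac{221319}{1020854} = \frac{6350798}{875713} \cdot \frac{1}{180625} + \frac{221319}{1020854} = \frac{6350798}{158175660625} + \frac{221319}{1020854} = \frac{35013762271405867}{161474255851673750}$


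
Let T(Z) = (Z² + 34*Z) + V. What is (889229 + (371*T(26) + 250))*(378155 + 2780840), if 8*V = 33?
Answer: 37143952854225/8 ≈ 4.6430e+12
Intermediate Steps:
V = 33/8 (V = (⅛)*33 = 33/8 ≈ 4.1250)
T(Z) = 33/8 + Z² + 34*Z (T(Z) = (Z² + 34*Z) + 33/8 = 33/8 + Z² + 34*Z)
(889229 + (371*T(26) + 250))*(378155 + 2780840) = (889229 + (371*(33/8 + 26² + 34*26) + 250))*(378155 + 2780840) = (889229 + (371*(33/8 + 676 + 884) + 250))*3158995 = (889229 + (371*(12513/8) + 250))*3158995 = (889229 + (4642323/8 + 250))*3158995 = (889229 + 4644323/8)*3158995 = (11758155/8)*3158995 = 37143952854225/8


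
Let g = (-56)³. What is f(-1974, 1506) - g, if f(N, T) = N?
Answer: 173642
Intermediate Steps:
g = -175616
f(-1974, 1506) - g = -1974 - 1*(-175616) = -1974 + 175616 = 173642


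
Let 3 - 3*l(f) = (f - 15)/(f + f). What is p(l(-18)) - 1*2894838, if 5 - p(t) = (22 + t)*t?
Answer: -3751723993/1296 ≈ -2.8948e+6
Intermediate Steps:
l(f) = 1 - (-15 + f)/(6*f) (l(f) = 1 - (f - 15)/(3*(f + f)) = 1 - (-15 + f)/(3*(2*f)) = 1 - (-15 + f)*1/(2*f)/3 = 1 - (-15 + f)/(6*f))
p(t) = 5 - t*(22 + t) (p(t) = 5 - (22 + t)*t = 5 - t*(22 + t))
p(l(-18)) - 1*2894838 = (5 - ((5/6)*(3 - 18)/(-18))**2 - 55*(3 - 18)/(3*(-18))) - 1*2894838 = (5 - ((5/6)*(-1/18)*(-15))**2 - 55*(-1)*(-15)/(3*18)) - 2894838 = (5 - (25/36)**2 - 22*25/36) - 2894838 = (5 - 1*625/1296 - 275/18) - 2894838 = (5 - 625/1296 - 275/18) - 2894838 = -13945/1296 - 2894838 = -3751723993/1296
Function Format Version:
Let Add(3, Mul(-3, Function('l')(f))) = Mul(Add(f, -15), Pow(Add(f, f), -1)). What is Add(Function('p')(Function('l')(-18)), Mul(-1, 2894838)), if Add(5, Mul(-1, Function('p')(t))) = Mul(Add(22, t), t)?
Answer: Rational(-3751723993, 1296) ≈ -2.8948e+6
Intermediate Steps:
Function('l')(f) = Add(1, Mul(Rational(-1, 6), Pow(f, -1), Add(-15, f))) (Function('l')(f) = Add(1, Mul(Rational(-1, 3), Mul(Add(f, -15), Pow(Add(f, f), -1)))) = Add(1, Mul(Rational(-1, 3), Mul(Add(-15, f), Pow(Mul(2, f), -1)))) = Add(1, Mul(Rational(-1, 3), Mul(Add(-15, f), Mul(Rational(1, 2), Pow(f, -1))))) = Add(1, Mul(Rational(-1, 3), Mul(Rational(1, 2), Pow(f, -1), Add(-15, f)))) = Add(1, Mul(Rational(-1, 6), Pow(f, -1), Add(-15, f))))
Function('p')(t) = Add(5, Mul(-1, t, Add(22, t))) (Function('p')(t) = Add(5, Mul(-1, Mul(Add(22, t), t))) = Add(5, Mul(-1, Mul(t, Add(22, t)))) = Add(5, Mul(-1, t, Add(22, t))))
Add(Function('p')(Function('l')(-18)), Mul(-1, 2894838)) = Add(Add(5, Mul(-1, Pow(Mul(Rational(5, 6), Pow(-18, -1), Add(3, -18)), 2)), Mul(-22, Mul(Rational(5, 6), Pow(-18, -1), Add(3, -18)))), Mul(-1, 2894838)) = Add(Add(5, Mul(-1, Pow(Mul(Rational(5, 6), Rational(-1, 18), -15), 2)), Mul(-22, Mul(Rational(5, 6), Rational(-1, 18), -15))), -2894838) = Add(Add(5, Mul(-1, Pow(Rational(25, 36), 2)), Mul(-22, Rational(25, 36))), -2894838) = Add(Add(5, Mul(-1, Rational(625, 1296)), Rational(-275, 18)), -2894838) = Add(Add(5, Rational(-625, 1296), Rational(-275, 18)), -2894838) = Add(Rational(-13945, 1296), -2894838) = Rational(-3751723993, 1296)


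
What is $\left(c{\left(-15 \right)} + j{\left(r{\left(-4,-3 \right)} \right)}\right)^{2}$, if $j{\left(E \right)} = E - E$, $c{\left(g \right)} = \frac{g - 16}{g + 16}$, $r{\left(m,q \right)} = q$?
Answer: $961$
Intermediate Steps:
$c{\left(g \right)} = \frac{-16 + g}{16 + g}$
$j{\left(E \right)} = 0$
$\left(c{\left(-15 \right)} + j{\left(r{\left(-4,-3 \right)} \right)}\right)^{2} = \left(\frac{-16 - 15}{16 - 15} + 0\right)^{2} = \left(1^{-1} \left(-31\right) + 0\right)^{2} = \left(1 \left(-31\right) + 0\right)^{2} = \left(-31 + 0\right)^{2} = \left(-31\right)^{2} = 961$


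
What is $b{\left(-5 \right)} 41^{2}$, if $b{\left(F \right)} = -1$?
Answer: $-1681$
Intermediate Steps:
$b{\left(-5 \right)} 41^{2} = - 41^{2} = \left(-1\right) 1681 = -1681$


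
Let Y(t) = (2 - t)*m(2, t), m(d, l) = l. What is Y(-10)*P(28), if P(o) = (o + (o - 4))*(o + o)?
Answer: -349440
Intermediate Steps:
P(o) = 2*o*(-4 + 2*o) (P(o) = (o + (-4 + o))*(2*o) = (-4 + 2*o)*(2*o) = 2*o*(-4 + 2*o))
Y(t) = t*(2 - t) (Y(t) = (2 - t)*t = t*(2 - t))
Y(-10)*P(28) = (-10*(2 - 1*(-10)))*(4*28*(-2 + 28)) = (-10*(2 + 10))*(4*28*26) = -10*12*2912 = -120*2912 = -349440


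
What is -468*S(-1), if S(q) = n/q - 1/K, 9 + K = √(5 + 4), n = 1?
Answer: 390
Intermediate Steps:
K = -6 (K = -9 + √(5 + 4) = -9 + √9 = -9 + 3 = -6)
S(q) = ⅙ + 1/q (S(q) = 1/q - 1/(-6) = 1/q - 1*(-⅙) = 1/q + ⅙ = ⅙ + 1/q)
-468*S(-1) = -78*(6 - 1)/(-1) = -78*(-1)*5 = -468*(-⅚) = 390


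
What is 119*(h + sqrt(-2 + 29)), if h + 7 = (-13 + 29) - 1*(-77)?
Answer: 10234 + 357*sqrt(3) ≈ 10852.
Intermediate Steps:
h = 86 (h = -7 + ((-13 + 29) - 1*(-77)) = -7 + (16 + 77) = -7 + 93 = 86)
119*(h + sqrt(-2 + 29)) = 119*(86 + sqrt(-2 + 29)) = 119*(86 + sqrt(27)) = 119*(86 + 3*sqrt(3)) = 10234 + 357*sqrt(3)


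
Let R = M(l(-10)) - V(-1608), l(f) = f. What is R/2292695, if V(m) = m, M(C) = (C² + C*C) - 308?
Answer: 300/458539 ≈ 0.00065425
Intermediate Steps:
M(C) = -308 + 2*C² (M(C) = (C² + C²) - 308 = 2*C² - 308 = -308 + 2*C²)
R = 1500 (R = (-308 + 2*(-10)²) - 1*(-1608) = (-308 + 2*100) + 1608 = (-308 + 200) + 1608 = -108 + 1608 = 1500)
R/2292695 = 1500/2292695 = 1500*(1/2292695) = 300/458539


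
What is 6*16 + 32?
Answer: 128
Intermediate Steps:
6*16 + 32 = 96 + 32 = 128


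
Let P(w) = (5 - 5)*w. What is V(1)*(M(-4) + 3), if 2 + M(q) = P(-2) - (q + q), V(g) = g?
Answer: 9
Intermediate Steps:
P(w) = 0 (P(w) = 0*w = 0)
M(q) = -2 - 2*q (M(q) = -2 + (0 - (q + q)) = -2 + (0 - 2*q) = -2 - 2*q)
V(1)*(M(-4) + 3) = 1*((-2 - 2*(-4)) + 3) = 1*((-2 + 8) + 3) = 1*(6 + 3) = 1*9 = 9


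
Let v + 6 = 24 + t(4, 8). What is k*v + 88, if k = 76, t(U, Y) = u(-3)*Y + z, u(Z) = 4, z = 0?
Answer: 3888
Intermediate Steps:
t(U, Y) = 4*Y (t(U, Y) = 4*Y + 0 = 4*Y)
v = 50 (v = -6 + (24 + 4*8) = -6 + (24 + 32) = -6 + 56 = 50)
k*v + 88 = 76*50 + 88 = 3800 + 88 = 3888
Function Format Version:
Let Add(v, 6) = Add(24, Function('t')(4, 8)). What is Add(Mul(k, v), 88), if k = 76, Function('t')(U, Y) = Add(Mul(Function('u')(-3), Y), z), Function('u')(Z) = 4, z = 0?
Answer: 3888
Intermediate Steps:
Function('t')(U, Y) = Mul(4, Y) (Function('t')(U, Y) = Add(Mul(4, Y), 0) = Mul(4, Y))
v = 50 (v = Add(-6, Add(24, Mul(4, 8))) = Add(-6, Add(24, 32)) = Add(-6, 56) = 50)
Add(Mul(k, v), 88) = Add(Mul(76, 50), 88) = Add(3800, 88) = 3888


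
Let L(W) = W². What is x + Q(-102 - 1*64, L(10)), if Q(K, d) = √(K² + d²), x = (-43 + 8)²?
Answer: 1225 + 2*√9389 ≈ 1418.8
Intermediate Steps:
x = 1225 (x = (-35)² = 1225)
x + Q(-102 - 1*64, L(10)) = 1225 + √((-102 - 1*64)² + (10²)²) = 1225 + √((-102 - 64)² + 100²) = 1225 + √((-166)² + 10000) = 1225 + √(27556 + 10000) = 1225 + √37556 = 1225 + 2*√9389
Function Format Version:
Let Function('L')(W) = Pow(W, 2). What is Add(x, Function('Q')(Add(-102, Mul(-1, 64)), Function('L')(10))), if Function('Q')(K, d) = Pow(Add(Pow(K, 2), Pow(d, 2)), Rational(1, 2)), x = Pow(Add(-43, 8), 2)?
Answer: Add(1225, Mul(2, Pow(9389, Rational(1, 2)))) ≈ 1418.8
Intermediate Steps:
x = 1225 (x = Pow(-35, 2) = 1225)
Add(x, Function('Q')(Add(-102, Mul(-1, 64)), Function('L')(10))) = Add(1225, Pow(Add(Pow(Add(-102, Mul(-1, 64)), 2), Pow(Pow(10, 2), 2)), Rational(1, 2))) = Add(1225, Pow(Add(Pow(Add(-102, -64), 2), Pow(100, 2)), Rational(1, 2))) = Add(1225, Pow(Add(Pow(-166, 2), 10000), Rational(1, 2))) = Add(1225, Pow(Add(27556, 10000), Rational(1, 2))) = Add(1225, Pow(37556, Rational(1, 2))) = Add(1225, Mul(2, Pow(9389, Rational(1, 2))))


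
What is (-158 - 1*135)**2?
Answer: 85849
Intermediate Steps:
(-158 - 1*135)**2 = (-158 - 135)**2 = (-293)**2 = 85849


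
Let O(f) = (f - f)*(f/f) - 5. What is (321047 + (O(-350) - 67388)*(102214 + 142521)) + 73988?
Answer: -16493030820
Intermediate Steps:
O(f) = -5 (O(f) = 0*1 - 5 = 0 - 5 = -5)
(321047 + (O(-350) - 67388)*(102214 + 142521)) + 73988 = (321047 + (-5 - 67388)*(102214 + 142521)) + 73988 = (321047 - 67393*244735) + 73988 = (321047 - 16493425855) + 73988 = -16493104808 + 73988 = -16493030820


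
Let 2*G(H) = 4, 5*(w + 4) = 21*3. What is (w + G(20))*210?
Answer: 2226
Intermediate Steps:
w = 43/5 (w = -4 + (21*3)/5 = -4 + (1/5)*63 = -4 + 63/5 = 43/5 ≈ 8.6000)
G(H) = 2 (G(H) = (1/2)*4 = 2)
(w + G(20))*210 = (43/5 + 2)*210 = (53/5)*210 = 2226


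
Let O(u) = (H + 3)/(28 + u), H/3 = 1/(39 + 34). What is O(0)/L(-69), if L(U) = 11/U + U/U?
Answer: 7659/59276 ≈ 0.12921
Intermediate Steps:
L(U) = 1 + 11/U (L(U) = 11/U + 1 = 1 + 11/U)
H = 3/73 (H = 3/(39 + 34) = 3/73 ≈ 0.041096)
O(u) = 222/(73*(28 + u)) (O(u) = (3/73 + 3)/(28 + u) = 222/(73*(28 + u)))
O(0)/L(-69) = (222/(73*(28 + 0)))/(((11 - 69)/(-69))) = ((222/73)/28)/((-1/69*(-58))) = ((222/73)*(1/28))/(58/69) = (111/1022)*(69/58) = 7659/59276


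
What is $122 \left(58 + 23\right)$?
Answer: $9882$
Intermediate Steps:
$122 \left(58 + 23\right) = 122 \cdot 81 = 9882$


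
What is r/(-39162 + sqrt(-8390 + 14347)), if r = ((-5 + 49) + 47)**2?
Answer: -324300522/1533656287 - 8281*sqrt(5957)/1533656287 ≈ -0.21187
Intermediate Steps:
r = 8281 (r = (44 + 47)**2 = 91**2 = 8281)
r/(-39162 + sqrt(-8390 + 14347)) = 8281/(-39162 + sqrt(-8390 + 14347)) = 8281/(-39162 + sqrt(5957))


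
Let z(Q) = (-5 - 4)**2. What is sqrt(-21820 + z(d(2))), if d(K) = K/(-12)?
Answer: I*sqrt(21739) ≈ 147.44*I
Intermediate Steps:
d(K) = -K/12 (d(K) = K*(-1/12) = -K/12)
z(Q) = 81 (z(Q) = (-9)**2 = 81)
sqrt(-21820 + z(d(2))) = sqrt(-21820 + 81) = sqrt(-21739) = I*sqrt(21739)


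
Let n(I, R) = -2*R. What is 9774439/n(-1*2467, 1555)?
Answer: -9774439/3110 ≈ -3142.9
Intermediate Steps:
9774439/n(-1*2467, 1555) = 9774439/((-2*1555)) = 9774439/(-3110) = 9774439*(-1/3110) = -9774439/3110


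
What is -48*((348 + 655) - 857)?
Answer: -7008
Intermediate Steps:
-48*((348 + 655) - 857) = -48*(1003 - 857) = -48*146 = -7008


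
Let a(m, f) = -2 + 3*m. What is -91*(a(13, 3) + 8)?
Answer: -4095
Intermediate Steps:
-91*(a(13, 3) + 8) = -91*((-2 + 3*13) + 8) = -91*((-2 + 39) + 8) = -91*(37 + 8) = -91*45 = -4095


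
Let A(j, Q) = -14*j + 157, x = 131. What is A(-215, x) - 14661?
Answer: -11494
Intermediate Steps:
A(j, Q) = 157 - 14*j
A(-215, x) - 14661 = (157 - 14*(-215)) - 14661 = (157 + 3010) - 14661 = 3167 - 14661 = -11494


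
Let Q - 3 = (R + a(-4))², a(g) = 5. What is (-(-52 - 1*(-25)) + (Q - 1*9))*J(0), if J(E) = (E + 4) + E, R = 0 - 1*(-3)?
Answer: 340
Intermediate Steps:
R = 3 (R = 0 + 3 = 3)
Q = 67 (Q = 3 + (3 + 5)² = 3 + 8² = 3 + 64 = 67)
J(E) = 4 + 2*E (J(E) = (4 + E) + E = 4 + 2*E)
(-(-52 - 1*(-25)) + (Q - 1*9))*J(0) = (-(-52 - 1*(-25)) + (67 - 1*9))*(4 + 2*0) = (-(-52 + 25) + (67 - 9))*(4 + 0) = (-1*(-27) + 58)*4 = (27 + 58)*4 = 85*4 = 340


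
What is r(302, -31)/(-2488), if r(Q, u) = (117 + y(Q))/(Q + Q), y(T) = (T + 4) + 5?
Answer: -107/375688 ≈ -0.00028481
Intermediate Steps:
y(T) = 9 + T (y(T) = (4 + T) + 5 = 9 + T)
r(Q, u) = (126 + Q)/(2*Q) (r(Q, u) = (117 + (9 + Q))/(Q + Q) = (126 + Q)/((2*Q)) = (126 + Q)*(1/(2*Q)) = (126 + Q)/(2*Q))
r(302, -31)/(-2488) = ((1/2)*(126 + 302)/302)/(-2488) = ((1/2)*(1/302)*428)*(-1/2488) = (107/151)*(-1/2488) = -107/375688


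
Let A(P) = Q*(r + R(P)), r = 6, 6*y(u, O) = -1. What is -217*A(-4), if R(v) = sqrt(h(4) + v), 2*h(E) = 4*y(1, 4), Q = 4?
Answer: -5208 - 868*I*sqrt(39)/3 ≈ -5208.0 - 1806.9*I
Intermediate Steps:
y(u, O) = -1/6 (y(u, O) = (1/6)*(-1) = -1/6)
h(E) = -1/3 (h(E) = (4*(-1/6))/2 = (1/2)*(-2/3) = -1/3)
R(v) = sqrt(-1/3 + v)
A(P) = 24 + 4*sqrt(-3 + 9*P)/3 (A(P) = 4*(6 + sqrt(-3 + 9*P)/3) = 24 + 4*sqrt(-3 + 9*P)/3)
-217*A(-4) = -217*(24 + 4*sqrt(-3 + 9*(-4))/3) = -217*(24 + 4*sqrt(-3 - 36)/3) = -217*(24 + 4*sqrt(-39)/3) = -217*(24 + 4*(I*sqrt(39))/3) = -217*(24 + 4*I*sqrt(39)/3) = -5208 - 868*I*sqrt(39)/3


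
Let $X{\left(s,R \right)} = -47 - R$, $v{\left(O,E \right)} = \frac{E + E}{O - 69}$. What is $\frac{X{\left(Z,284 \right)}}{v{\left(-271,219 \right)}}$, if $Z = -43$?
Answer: $\frac{56270}{219} \approx 256.94$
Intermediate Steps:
$v{\left(O,E \right)} = \frac{2 E}{-69 + O}$
$\frac{X{\left(Z,284 \right)}}{v{\left(-271,219 \right)}} = \frac{-47 - 284}{2 \cdot 219 \frac{1}{-69 - 271}} = \frac{-47 - 284}{2 \cdot 219 \frac{1}{-340}} = - \frac{331}{2 \cdot 219 \left(- \frac{1}{340}\right)} = - \frac{331}{- \frac{219}{170}} = \left(-331\right) \left(- \frac{170}{219}\right) = \frac{56270}{219}$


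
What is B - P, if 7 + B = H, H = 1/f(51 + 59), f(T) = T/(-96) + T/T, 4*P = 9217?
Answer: -64907/28 ≈ -2318.1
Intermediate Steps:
P = 9217/4 (P = (¼)*9217 = 9217/4 ≈ 2304.3)
f(T) = 1 - T/96 (f(T) = T*(-1/96) + 1 = -T/96 + 1 = 1 - T/96)
H = -48/7 (H = 1/(1 - (51 + 59)/96) = 1/(1 - 1/96*110) = 1/(1 - 55/48) = 1/(-7/48) = -48/7 ≈ -6.8571)
B = -97/7 (B = -7 - 48/7 = -97/7 ≈ -13.857)
B - P = -97/7 - 1*9217/4 = -97/7 - 9217/4 = -64907/28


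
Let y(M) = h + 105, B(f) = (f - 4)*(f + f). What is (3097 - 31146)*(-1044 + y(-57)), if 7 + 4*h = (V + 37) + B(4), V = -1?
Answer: 104538623/4 ≈ 2.6135e+7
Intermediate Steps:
B(f) = 2*f*(-4 + f) (B(f) = (-4 + f)*(2*f) = 2*f*(-4 + f))
h = 29/4 (h = -7/4 + ((-1 + 37) + 2*4*(-4 + 4))/4 = -7/4 + (36 + 2*4*0)/4 = -7/4 + (36 + 0)/4 = -7/4 + (¼)*36 = -7/4 + 9 = 29/4 ≈ 7.2500)
y(M) = 449/4 (y(M) = 29/4 + 105 = 449/4)
(3097 - 31146)*(-1044 + y(-57)) = (3097 - 31146)*(-1044 + 449/4) = -28049*(-3727/4) = 104538623/4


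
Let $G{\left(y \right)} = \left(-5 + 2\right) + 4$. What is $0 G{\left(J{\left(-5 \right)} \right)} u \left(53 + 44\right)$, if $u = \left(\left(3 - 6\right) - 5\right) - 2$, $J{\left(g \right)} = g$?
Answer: $0$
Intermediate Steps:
$u = -10$ ($u = \left(\left(3 - 6\right) - 5\right) - 2 = \left(-3 - 5\right) - 2 = -8 - 2 = -10$)
$G{\left(y \right)} = 1$ ($G{\left(y \right)} = -3 + 4 = 1$)
$0 G{\left(J{\left(-5 \right)} \right)} u \left(53 + 44\right) = 0 \cdot 1 \left(-10\right) \left(53 + 44\right) = 0 \left(-10\right) 97 = 0 \cdot 97 = 0$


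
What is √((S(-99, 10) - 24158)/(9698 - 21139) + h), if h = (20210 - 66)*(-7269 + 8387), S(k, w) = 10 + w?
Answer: √2947918877592010/11441 ≈ 4745.6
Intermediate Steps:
h = 22520992 (h = 20144*1118 = 22520992)
√((S(-99, 10) - 24158)/(9698 - 21139) + h) = √(((10 + 10) - 24158)/(9698 - 21139) + 22520992) = √((20 - 24158)/(-11441) + 22520992) = √(-24138*(-1/11441) + 22520992) = √(24138/11441 + 22520992) = √(257662693610/11441) = √2947918877592010/11441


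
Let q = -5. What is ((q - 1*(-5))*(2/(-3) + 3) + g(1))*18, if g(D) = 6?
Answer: 108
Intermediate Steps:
((q - 1*(-5))*(2/(-3) + 3) + g(1))*18 = ((-5 - 1*(-5))*(2/(-3) + 3) + 6)*18 = ((-5 + 5)*(2*(-1/3) + 3) + 6)*18 = (0*(-2/3 + 3) + 6)*18 = (0*(7/3) + 6)*18 = (0 + 6)*18 = 6*18 = 108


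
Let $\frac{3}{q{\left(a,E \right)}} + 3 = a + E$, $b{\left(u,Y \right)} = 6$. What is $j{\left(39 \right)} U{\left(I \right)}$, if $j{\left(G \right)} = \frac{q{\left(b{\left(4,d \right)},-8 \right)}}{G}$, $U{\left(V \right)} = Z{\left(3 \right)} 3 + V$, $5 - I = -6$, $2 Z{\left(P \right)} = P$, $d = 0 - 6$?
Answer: $- \frac{31}{130} \approx -0.23846$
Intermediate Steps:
$d = -6$ ($d = 0 - 6 = -6$)
$Z{\left(P \right)} = \frac{P}{2}$
$q{\left(a,E \right)} = \frac{3}{-3 + E + a}$ ($q{\left(a,E \right)} = \frac{3}{-3 + \left(a + E\right)} = \frac{3}{-3 + \left(E + a\right)} = \frac{3}{-3 + E + a}$)
$I = 11$ ($I = 5 - -6 = 5 + 6 = 11$)
$U{\left(V \right)} = \frac{9}{2} + V$ ($U{\left(V \right)} = \frac{1}{2} \cdot 3 \cdot 3 + V = \frac{3}{2} \cdot 3 + V = \frac{9}{2} + V$)
$j{\left(G \right)} = - \frac{3}{5 G}$ ($j{\left(G \right)} = \frac{3 \frac{1}{-3 - 8 + 6}}{G} = \frac{3 \frac{1}{-5}}{G} = \frac{3 \left(- \frac{1}{5}\right)}{G} = - \frac{3}{5 G}$)
$j{\left(39 \right)} U{\left(I \right)} = - \frac{3}{5 \cdot 39} \left(\frac{9}{2} + 11\right) = \left(- \frac{3}{5}\right) \frac{1}{39} \cdot \frac{31}{2} = \left(- \frac{1}{65}\right) \frac{31}{2} = - \frac{31}{130}$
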